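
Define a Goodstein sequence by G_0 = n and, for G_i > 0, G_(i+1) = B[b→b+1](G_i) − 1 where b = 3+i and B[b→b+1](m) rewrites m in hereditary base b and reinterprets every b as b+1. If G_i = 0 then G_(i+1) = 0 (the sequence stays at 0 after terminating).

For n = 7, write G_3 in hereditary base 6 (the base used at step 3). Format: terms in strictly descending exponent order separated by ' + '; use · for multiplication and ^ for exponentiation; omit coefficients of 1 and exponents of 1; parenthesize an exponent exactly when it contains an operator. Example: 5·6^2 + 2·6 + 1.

[0] 7 ≡ 2·3 + 1 (base 3). Lift 4: 9. −1: 8.
[1] 8 ≡ 2·4 (base 4). Lift 5: 10. −1: 9.
[2] 9 ≡ 5 + 4 (base 5). Lift 6: 10. −1: 9.

6 + 3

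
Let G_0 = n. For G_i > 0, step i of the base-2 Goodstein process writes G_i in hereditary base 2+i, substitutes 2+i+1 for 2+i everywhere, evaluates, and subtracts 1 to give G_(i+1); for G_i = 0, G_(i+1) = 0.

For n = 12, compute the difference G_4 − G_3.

G_0=12  [base 2] 2^(2 + 1) + 2^2  →[2↦3]→  3^(3 + 1) + 3^3 = 108  −1 ⇒ G_1=107
G_1=107  [base 3] 3^(3 + 1) + 2·3^2 + 2·3 + 2  →[3↦4]→  4^(4 + 1) + 2·4^2 + 2·4 + 2 = 1066  −1 ⇒ G_2=1065
G_2=1065  [base 4] 4^(4 + 1) + 2·4^2 + 2·4 + 1  →[4↦5]→  5^(5 + 1) + 2·5^2 + 2·5 + 1 = 15686  −1 ⇒ G_3=15685
G_3=15685  [base 5] 5^(5 + 1) + 2·5^2 + 2·5  →[5↦6]→  6^(6 + 1) + 2·6^2 + 2·6 = 280020  −1 ⇒ G_4=280019

264334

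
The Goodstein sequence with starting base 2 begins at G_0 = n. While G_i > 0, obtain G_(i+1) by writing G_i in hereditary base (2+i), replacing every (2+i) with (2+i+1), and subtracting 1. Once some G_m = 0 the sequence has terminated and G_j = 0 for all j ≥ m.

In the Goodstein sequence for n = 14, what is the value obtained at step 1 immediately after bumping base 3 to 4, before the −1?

1282

[0] 14 ≡ 2^(2 + 1) + 2^2 + 2 (base 2). Lift 3: 111. −1: 110.
[1] 110 ≡ 3^(3 + 1) + 3^3 + 2 (base 3). Lift 4: 1282. −1: 1281.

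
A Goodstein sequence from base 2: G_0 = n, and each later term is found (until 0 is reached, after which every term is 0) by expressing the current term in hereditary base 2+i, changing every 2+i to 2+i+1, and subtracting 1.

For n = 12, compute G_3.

G_0=12  [base 2] 2^(2 + 1) + 2^2  →[2↦3]→  3^(3 + 1) + 3^3 = 108  −1 ⇒ G_1=107
G_1=107  [base 3] 3^(3 + 1) + 2·3^2 + 2·3 + 2  →[3↦4]→  4^(4 + 1) + 2·4^2 + 2·4 + 2 = 1066  −1 ⇒ G_2=1065
G_2=1065  [base 4] 4^(4 + 1) + 2·4^2 + 2·4 + 1  →[4↦5]→  5^(5 + 1) + 2·5^2 + 2·5 + 1 = 15686  −1 ⇒ G_3=15685

15685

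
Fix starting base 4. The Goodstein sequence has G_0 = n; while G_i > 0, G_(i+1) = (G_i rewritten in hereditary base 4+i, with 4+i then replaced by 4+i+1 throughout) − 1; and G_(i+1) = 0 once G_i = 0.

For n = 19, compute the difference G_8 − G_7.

6

G_0=19  [base 4] 4^2 + 3  →[4↦5]→  5^2 + 3 = 28  −1 ⇒ G_1=27
G_1=27  [base 5] 5^2 + 2  →[5↦6]→  6^2 + 2 = 38  −1 ⇒ G_2=37
G_2=37  [base 6] 6^2 + 1  →[6↦7]→  7^2 + 1 = 50  −1 ⇒ G_3=49
G_3=49  [base 7] 7^2  →[7↦8]→  8^2 = 64  −1 ⇒ G_4=63
G_4=63  [base 8] 7·8 + 7  →[8↦9]→  7·9 + 7 = 70  −1 ⇒ G_5=69
G_5=69  [base 9] 7·9 + 6  →[9↦10]→  7·10 + 6 = 76  −1 ⇒ G_6=75
G_6=75  [base 10] 7·10 + 5  →[10↦11]→  7·11 + 5 = 82  −1 ⇒ G_7=81
G_7=81  [base 11] 7·11 + 4  →[11↦12]→  7·12 + 4 = 88  −1 ⇒ G_8=87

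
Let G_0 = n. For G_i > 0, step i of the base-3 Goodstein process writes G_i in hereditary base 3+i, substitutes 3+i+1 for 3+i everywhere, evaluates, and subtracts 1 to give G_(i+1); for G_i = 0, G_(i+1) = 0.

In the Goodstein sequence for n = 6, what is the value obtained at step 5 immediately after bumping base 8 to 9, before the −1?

G_0=6  [base 3] 2·3  →[3↦4]→  2·4 = 8  −1 ⇒ G_1=7
G_1=7  [base 4] 4 + 3  →[4↦5]→  5 + 3 = 8  −1 ⇒ G_2=7
G_2=7  [base 5] 5 + 2  →[5↦6]→  6 + 2 = 8  −1 ⇒ G_3=7
G_3=7  [base 6] 6 + 1  →[6↦7]→  7 + 1 = 8  −1 ⇒ G_4=7
G_4=7  [base 7] 7  →[7↦8]→  8 = 8  −1 ⇒ G_5=7
G_5=7  [base 8] 7  →[8↦9]→  7 = 7  −1 ⇒ G_6=6

7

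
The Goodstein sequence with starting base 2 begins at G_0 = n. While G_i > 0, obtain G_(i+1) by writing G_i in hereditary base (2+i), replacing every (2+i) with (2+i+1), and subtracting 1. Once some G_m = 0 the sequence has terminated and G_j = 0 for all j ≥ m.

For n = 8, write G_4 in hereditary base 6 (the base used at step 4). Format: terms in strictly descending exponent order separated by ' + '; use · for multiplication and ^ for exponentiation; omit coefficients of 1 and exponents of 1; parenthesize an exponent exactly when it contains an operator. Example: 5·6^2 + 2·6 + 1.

G_0 = 8. HB_2(8) = 2^(2 + 1). Bump = 81. G_1 = 80.
G_1 = 80. HB_3(80) = 2·3^3 + 2·3^2 + 2·3 + 2. Bump = 554. G_2 = 553.
G_2 = 553. HB_4(553) = 2·4^4 + 2·4^2 + 2·4 + 1. Bump = 6311. G_3 = 6310.
G_3 = 6310. HB_5(6310) = 2·5^5 + 2·5^2 + 2·5. Bump = 93396. G_4 = 93395.

2·6^6 + 2·6^2 + 6 + 5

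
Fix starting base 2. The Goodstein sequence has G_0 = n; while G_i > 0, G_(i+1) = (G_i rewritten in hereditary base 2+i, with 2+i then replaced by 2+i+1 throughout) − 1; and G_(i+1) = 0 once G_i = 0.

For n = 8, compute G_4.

93395

[0] 8 ≡ 2^(2 + 1) (base 2). Lift 3: 81. −1: 80.
[1] 80 ≡ 2·3^3 + 2·3^2 + 2·3 + 2 (base 3). Lift 4: 554. −1: 553.
[2] 553 ≡ 2·4^4 + 2·4^2 + 2·4 + 1 (base 4). Lift 5: 6311. −1: 6310.
[3] 6310 ≡ 2·5^5 + 2·5^2 + 2·5 (base 5). Lift 6: 93396. −1: 93395.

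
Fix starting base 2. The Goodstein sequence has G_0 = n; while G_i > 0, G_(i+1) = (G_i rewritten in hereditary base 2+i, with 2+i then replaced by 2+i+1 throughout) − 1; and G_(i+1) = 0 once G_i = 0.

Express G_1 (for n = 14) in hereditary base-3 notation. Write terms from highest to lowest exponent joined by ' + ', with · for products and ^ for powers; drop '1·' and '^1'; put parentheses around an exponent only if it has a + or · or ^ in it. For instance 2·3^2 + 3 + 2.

G_0 = 14. HB_2(14) = 2^(2 + 1) + 2^2 + 2. Bump = 111. G_1 = 110.
G_1 = 110. HB_3(110) = 3^(3 + 1) + 3^3 + 2. Bump = 1282. G_2 = 1281.

3^(3 + 1) + 3^3 + 2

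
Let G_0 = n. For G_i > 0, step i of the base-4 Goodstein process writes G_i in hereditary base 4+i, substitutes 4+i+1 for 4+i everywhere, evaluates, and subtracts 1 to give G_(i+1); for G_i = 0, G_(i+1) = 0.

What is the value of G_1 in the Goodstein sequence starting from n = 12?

14

12 —HB4→ 3·4 —bump→ 3·5 = 15 —(−1)→ 14
14 —HB5→ 2·5 + 4 —bump→ 2·6 + 4 = 16 —(−1)→ 15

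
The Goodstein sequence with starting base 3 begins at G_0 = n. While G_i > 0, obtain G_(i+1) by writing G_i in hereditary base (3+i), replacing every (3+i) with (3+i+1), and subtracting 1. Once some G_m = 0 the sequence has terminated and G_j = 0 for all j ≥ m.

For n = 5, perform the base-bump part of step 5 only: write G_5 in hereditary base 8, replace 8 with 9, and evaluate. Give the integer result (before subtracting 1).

3

base 3: 5 = 3 + 2; at 4: 4 + 2 = 6; next = 5
base 4: 5 = 4 + 1; at 5: 5 + 1 = 6; next = 5
base 5: 5 = 5; at 6: 6 = 6; next = 5
base 6: 5 = 5; at 7: 5 = 5; next = 4
base 7: 4 = 4; at 8: 4 = 4; next = 3
base 8: 3 = 3; at 9: 3 = 3; next = 2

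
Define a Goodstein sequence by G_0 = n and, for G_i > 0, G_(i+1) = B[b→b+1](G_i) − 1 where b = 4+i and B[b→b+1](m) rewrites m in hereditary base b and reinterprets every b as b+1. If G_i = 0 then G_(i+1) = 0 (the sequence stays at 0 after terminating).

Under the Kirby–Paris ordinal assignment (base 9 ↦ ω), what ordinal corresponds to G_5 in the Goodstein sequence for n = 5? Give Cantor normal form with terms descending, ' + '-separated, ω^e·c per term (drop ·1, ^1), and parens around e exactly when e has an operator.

(0) 5|_4 = 4 + 1 ↦ 5 + 1|_5 = 6 ⇒ 5
(1) 5|_5 = 5 ↦ 6|_6 = 6 ⇒ 5
(2) 5|_6 = 5 ↦ 5|_7 = 5 ⇒ 4
(3) 4|_7 = 4 ↦ 4|_8 = 4 ⇒ 3
(4) 3|_8 = 3 ↦ 3|_9 = 3 ⇒ 2
(5) 2|_9 = 2 ↦ 2|_10 = 2 ⇒ 1

2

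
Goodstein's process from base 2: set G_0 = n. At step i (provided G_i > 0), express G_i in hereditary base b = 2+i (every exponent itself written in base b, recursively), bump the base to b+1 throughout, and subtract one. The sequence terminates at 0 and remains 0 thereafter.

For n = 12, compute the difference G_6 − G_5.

G_0 = 12. HB_2(12) = 2^(2 + 1) + 2^2. Bump = 108. G_1 = 107.
G_1 = 107. HB_3(107) = 3^(3 + 1) + 2·3^2 + 2·3 + 2. Bump = 1066. G_2 = 1065.
G_2 = 1065. HB_4(1065) = 4^(4 + 1) + 2·4^2 + 2·4 + 1. Bump = 15686. G_3 = 15685.
G_3 = 15685. HB_5(15685) = 5^(5 + 1) + 2·5^2 + 2·5. Bump = 280020. G_4 = 280019.
G_4 = 280019. HB_6(280019) = 6^(6 + 1) + 2·6^2 + 6 + 5. Bump = 5764911. G_5 = 5764910.
G_5 = 5764910. HB_7(5764910) = 7^(7 + 1) + 2·7^2 + 7 + 4. Bump = 134217868. G_6 = 134217867.

128452957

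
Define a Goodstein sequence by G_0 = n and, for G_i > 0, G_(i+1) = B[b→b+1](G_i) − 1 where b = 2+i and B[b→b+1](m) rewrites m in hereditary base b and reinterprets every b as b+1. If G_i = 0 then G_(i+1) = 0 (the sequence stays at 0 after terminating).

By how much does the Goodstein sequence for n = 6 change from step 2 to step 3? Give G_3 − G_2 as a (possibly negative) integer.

[0] 6 ≡ 2^2 + 2 (base 2). Lift 3: 30. −1: 29.
[1] 29 ≡ 3^3 + 2 (base 3). Lift 4: 258. −1: 257.
[2] 257 ≡ 4^4 + 1 (base 4). Lift 5: 3126. −1: 3125.

2868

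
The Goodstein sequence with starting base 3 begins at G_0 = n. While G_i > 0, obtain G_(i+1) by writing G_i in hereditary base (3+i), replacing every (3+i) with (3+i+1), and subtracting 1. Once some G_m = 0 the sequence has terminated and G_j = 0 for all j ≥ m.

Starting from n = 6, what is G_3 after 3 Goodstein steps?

6 —HB3→ 2·3 —bump→ 2·4 = 8 —(−1)→ 7
7 —HB4→ 4 + 3 —bump→ 5 + 3 = 8 —(−1)→ 7
7 —HB5→ 5 + 2 —bump→ 6 + 2 = 8 —(−1)→ 7
7 —HB6→ 6 + 1 —bump→ 7 + 1 = 8 —(−1)→ 7

7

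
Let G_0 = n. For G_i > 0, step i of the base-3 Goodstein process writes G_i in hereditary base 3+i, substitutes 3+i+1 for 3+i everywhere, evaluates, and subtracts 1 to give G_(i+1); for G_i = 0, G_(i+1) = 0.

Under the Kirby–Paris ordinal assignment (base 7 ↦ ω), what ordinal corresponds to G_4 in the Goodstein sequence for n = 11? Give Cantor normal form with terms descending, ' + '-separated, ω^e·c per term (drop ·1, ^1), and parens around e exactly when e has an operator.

i=0: 11 = 3^2 + 2 (b=3); 3→4: 4^2 + 2 = 18; 18−1 = 17
i=1: 17 = 4^2 + 1 (b=4); 4→5: 5^2 + 1 = 26; 26−1 = 25
i=2: 25 = 5^2 (b=5); 5→6: 6^2 = 36; 36−1 = 35
i=3: 35 = 5·6 + 5 (b=6); 6→7: 5·7 + 5 = 40; 40−1 = 39

ω·5 + 4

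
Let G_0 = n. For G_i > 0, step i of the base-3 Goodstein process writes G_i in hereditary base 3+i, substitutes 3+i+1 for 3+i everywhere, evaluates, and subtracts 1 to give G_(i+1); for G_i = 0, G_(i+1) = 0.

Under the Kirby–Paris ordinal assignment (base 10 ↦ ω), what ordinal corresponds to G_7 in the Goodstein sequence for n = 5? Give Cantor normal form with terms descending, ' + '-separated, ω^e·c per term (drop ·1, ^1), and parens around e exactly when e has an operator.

i=0: 5 = 3 + 2 (b=3); 3→4: 4 + 2 = 6; 6−1 = 5
i=1: 5 = 4 + 1 (b=4); 4→5: 5 + 1 = 6; 6−1 = 5
i=2: 5 = 5 (b=5); 5→6: 6 = 6; 6−1 = 5
i=3: 5 = 5 (b=6); 6→7: 5 = 5; 5−1 = 4
i=4: 4 = 4 (b=7); 7→8: 4 = 4; 4−1 = 3
i=5: 3 = 3 (b=8); 8→9: 3 = 3; 3−1 = 2
i=6: 2 = 2 (b=9); 9→10: 2 = 2; 2−1 = 1

1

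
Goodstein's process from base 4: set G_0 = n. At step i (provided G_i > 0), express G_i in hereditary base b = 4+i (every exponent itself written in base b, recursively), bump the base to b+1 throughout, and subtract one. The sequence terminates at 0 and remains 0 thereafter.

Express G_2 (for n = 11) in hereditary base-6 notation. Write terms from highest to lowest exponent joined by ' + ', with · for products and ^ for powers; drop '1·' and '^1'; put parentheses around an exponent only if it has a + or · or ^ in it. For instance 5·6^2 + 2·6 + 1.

base 4: 11 = 2·4 + 3; at 5: 2·5 + 3 = 13; next = 12
base 5: 12 = 2·5 + 2; at 6: 2·6 + 2 = 14; next = 13

2·6 + 1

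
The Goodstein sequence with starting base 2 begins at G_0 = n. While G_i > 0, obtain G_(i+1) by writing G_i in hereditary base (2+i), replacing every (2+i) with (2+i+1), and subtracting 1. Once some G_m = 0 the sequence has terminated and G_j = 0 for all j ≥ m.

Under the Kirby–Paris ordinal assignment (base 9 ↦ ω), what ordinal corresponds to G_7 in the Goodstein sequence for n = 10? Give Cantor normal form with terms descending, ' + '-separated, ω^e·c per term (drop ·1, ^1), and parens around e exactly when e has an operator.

base 2: 10 = 2^(2 + 1) + 2; at 3: 3^(3 + 1) + 3 = 84; next = 83
base 3: 83 = 3^(3 + 1) + 2; at 4: 4^(4 + 1) + 2 = 1026; next = 1025
base 4: 1025 = 4^(4 + 1) + 1; at 5: 5^(5 + 1) + 1 = 15626; next = 15625
base 5: 15625 = 5^(5 + 1); at 6: 6^(6 + 1) = 279936; next = 279935
base 6: 279935 = 5·6^6 + 5·6^5 + 5·6^4 + 5·6^3 + 5·6^2 + 5·6 + 5; at 7: 5·7^7 + 5·7^5 + 5·7^4 + 5·7^3 + 5·7^2 + 5·7 + 5 = 4215755; next = 4215754
base 7: 4215754 = 5·7^7 + 5·7^5 + 5·7^4 + 5·7^3 + 5·7^2 + 5·7 + 4; at 8: 5·8^8 + 5·8^5 + 5·8^4 + 5·8^3 + 5·8^2 + 5·8 + 4 = 84073324; next = 84073323
base 8: 84073323 = 5·8^8 + 5·8^5 + 5·8^4 + 5·8^3 + 5·8^2 + 5·8 + 3; at 9: 5·9^9 + 5·9^5 + 5·9^4 + 5·9^3 + 5·9^2 + 5·9 + 3 = 1937434593; next = 1937434592
base 9: 1937434592 = 5·9^9 + 5·9^5 + 5·9^4 + 5·9^3 + 5·9^2 + 5·9 + 2; at 10: 5·10^10 + 5·10^5 + 5·10^4 + 5·10^3 + 5·10^2 + 5·10 + 2 = 50000555552; next = 50000555551

ω^ω·5 + ω^5·5 + ω^4·5 + ω^3·5 + ω^2·5 + ω·5 + 2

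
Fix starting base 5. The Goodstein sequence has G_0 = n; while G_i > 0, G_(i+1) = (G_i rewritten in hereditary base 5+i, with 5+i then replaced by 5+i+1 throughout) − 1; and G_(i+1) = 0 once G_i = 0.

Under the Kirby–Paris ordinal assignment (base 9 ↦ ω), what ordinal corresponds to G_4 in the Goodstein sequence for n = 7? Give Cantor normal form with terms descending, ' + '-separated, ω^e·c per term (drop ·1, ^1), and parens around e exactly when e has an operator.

6

[0] 7 ≡ 5 + 2 (base 5). Lift 6: 8. −1: 7.
[1] 7 ≡ 6 + 1 (base 6). Lift 7: 8. −1: 7.
[2] 7 ≡ 7 (base 7). Lift 8: 8. −1: 7.
[3] 7 ≡ 7 (base 8). Lift 9: 7. −1: 6.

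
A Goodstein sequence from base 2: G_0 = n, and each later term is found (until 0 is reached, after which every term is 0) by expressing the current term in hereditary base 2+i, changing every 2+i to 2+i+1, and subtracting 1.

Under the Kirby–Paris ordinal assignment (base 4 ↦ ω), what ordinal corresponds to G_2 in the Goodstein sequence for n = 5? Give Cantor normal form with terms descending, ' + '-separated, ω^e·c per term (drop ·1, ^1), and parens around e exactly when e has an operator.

ω^3·3 + ω^2·3 + ω·3 + 3

base 2: 5 = 2^2 + 1; at 3: 3^3 + 1 = 28; next = 27
base 3: 27 = 3^3; at 4: 4^4 = 256; next = 255
base 4: 255 = 3·4^3 + 3·4^2 + 3·4 + 3; at 5: 3·5^3 + 3·5^2 + 3·5 + 3 = 468; next = 467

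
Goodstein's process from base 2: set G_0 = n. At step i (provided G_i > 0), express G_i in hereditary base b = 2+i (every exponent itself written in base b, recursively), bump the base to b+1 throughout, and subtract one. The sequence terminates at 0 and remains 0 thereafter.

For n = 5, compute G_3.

467

G_0=5  [base 2] 2^2 + 1  →[2↦3]→  3^3 + 1 = 28  −1 ⇒ G_1=27
G_1=27  [base 3] 3^3  →[3↦4]→  4^4 = 256  −1 ⇒ G_2=255
G_2=255  [base 4] 3·4^3 + 3·4^2 + 3·4 + 3  →[4↦5]→  3·5^3 + 3·5^2 + 3·5 + 3 = 468  −1 ⇒ G_3=467
G_3=467  [base 5] 3·5^3 + 3·5^2 + 3·5 + 2  →[5↦6]→  3·6^3 + 3·6^2 + 3·6 + 2 = 776  −1 ⇒ G_4=775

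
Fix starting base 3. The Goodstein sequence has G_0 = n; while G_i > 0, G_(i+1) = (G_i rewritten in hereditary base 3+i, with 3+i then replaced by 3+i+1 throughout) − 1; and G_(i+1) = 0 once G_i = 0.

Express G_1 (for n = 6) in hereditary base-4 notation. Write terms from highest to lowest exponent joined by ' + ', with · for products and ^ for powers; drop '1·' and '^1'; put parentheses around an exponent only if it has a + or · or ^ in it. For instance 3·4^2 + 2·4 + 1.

4 + 3

base 3: 6 = 2·3; at 4: 2·4 = 8; next = 7
base 4: 7 = 4 + 3; at 5: 5 + 3 = 8; next = 7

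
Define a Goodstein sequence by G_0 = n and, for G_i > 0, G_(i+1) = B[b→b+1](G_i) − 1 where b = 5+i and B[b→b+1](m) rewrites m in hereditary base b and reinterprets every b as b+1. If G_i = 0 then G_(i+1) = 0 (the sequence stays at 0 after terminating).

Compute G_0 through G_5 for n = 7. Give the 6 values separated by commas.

step 0: 7 = 5 + 2; sub 6 for 5: 6 + 2; = 8; G_1 = 8−1 = 7
step 1: 7 = 6 + 1; sub 7 for 6: 7 + 1; = 8; G_2 = 8−1 = 7
step 2: 7 = 7; sub 8 for 7: 8; = 8; G_3 = 8−1 = 7
step 3: 7 = 7; sub 9 for 8: 7; = 7; G_4 = 7−1 = 6
step 4: 6 = 6; sub 10 for 9: 6; = 6; G_5 = 6−1 = 5

7, 7, 7, 7, 6, 5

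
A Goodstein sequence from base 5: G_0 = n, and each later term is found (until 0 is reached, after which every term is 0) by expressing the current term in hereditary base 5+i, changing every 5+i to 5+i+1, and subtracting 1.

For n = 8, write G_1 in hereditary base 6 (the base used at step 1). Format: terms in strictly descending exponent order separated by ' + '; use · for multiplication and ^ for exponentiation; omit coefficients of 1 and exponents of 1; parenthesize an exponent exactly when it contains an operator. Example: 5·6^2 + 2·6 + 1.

6 + 2

base 5: 8 = 5 + 3; at 6: 6 + 3 = 9; next = 8
base 6: 8 = 6 + 2; at 7: 7 + 2 = 9; next = 8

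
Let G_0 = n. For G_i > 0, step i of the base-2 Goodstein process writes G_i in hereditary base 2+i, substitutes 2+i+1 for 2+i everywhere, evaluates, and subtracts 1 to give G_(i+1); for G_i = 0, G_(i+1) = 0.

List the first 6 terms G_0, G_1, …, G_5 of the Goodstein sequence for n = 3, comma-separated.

3, 3, 3, 2, 1, 0

i=0: 3 = 2 + 1 (b=2); 2→3: 3 + 1 = 4; 4−1 = 3
i=1: 3 = 3 (b=3); 3→4: 4 = 4; 4−1 = 3
i=2: 3 = 3 (b=4); 4→5: 3 = 3; 3−1 = 2
i=3: 2 = 2 (b=5); 5→6: 2 = 2; 2−1 = 1
i=4: 1 = 1 (b=6); 6→7: 1 = 1; 1−1 = 0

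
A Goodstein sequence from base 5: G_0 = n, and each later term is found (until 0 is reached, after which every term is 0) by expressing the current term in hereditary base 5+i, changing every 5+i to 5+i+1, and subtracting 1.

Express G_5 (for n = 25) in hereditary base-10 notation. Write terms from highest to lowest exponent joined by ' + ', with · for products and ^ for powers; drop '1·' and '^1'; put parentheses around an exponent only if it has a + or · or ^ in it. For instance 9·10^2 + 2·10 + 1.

5·10 + 1

base 5: 25 = 5^2; at 6: 6^2 = 36; next = 35
base 6: 35 = 5·6 + 5; at 7: 5·7 + 5 = 40; next = 39
base 7: 39 = 5·7 + 4; at 8: 5·8 + 4 = 44; next = 43
base 8: 43 = 5·8 + 3; at 9: 5·9 + 3 = 48; next = 47
base 9: 47 = 5·9 + 2; at 10: 5·10 + 2 = 52; next = 51
base 10: 51 = 5·10 + 1; at 11: 5·11 + 1 = 56; next = 55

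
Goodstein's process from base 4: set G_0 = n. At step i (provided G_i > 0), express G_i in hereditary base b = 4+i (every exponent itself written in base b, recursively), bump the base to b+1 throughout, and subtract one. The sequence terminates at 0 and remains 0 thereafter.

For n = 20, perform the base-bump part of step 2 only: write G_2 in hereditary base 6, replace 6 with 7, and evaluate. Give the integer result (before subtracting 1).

(0) 20|_4 = 4^2 + 4 ↦ 5^2 + 5|_5 = 30 ⇒ 29
(1) 29|_5 = 5^2 + 4 ↦ 6^2 + 4|_6 = 40 ⇒ 39
(2) 39|_6 = 6^2 + 3 ↦ 7^2 + 3|_7 = 52 ⇒ 51

52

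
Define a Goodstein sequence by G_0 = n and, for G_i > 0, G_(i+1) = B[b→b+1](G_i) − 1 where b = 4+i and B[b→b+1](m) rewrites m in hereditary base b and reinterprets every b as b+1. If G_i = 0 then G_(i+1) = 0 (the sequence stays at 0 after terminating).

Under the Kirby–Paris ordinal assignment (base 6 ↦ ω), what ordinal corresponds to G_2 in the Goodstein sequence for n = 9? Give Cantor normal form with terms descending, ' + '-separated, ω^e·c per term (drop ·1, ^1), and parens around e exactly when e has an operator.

(0) 9|_4 = 2·4 + 1 ↦ 2·5 + 1|_5 = 11 ⇒ 10
(1) 10|_5 = 2·5 ↦ 2·6|_6 = 12 ⇒ 11

ω + 5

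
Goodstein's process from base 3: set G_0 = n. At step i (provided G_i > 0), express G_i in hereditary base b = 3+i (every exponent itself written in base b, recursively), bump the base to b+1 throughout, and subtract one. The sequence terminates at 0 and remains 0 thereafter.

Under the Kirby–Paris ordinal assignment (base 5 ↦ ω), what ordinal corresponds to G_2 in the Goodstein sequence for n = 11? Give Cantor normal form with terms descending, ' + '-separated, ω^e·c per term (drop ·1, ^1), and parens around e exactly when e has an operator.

ω^2

base 3: 11 = 3^2 + 2; at 4: 4^2 + 2 = 18; next = 17
base 4: 17 = 4^2 + 1; at 5: 5^2 + 1 = 26; next = 25
base 5: 25 = 5^2; at 6: 6^2 = 36; next = 35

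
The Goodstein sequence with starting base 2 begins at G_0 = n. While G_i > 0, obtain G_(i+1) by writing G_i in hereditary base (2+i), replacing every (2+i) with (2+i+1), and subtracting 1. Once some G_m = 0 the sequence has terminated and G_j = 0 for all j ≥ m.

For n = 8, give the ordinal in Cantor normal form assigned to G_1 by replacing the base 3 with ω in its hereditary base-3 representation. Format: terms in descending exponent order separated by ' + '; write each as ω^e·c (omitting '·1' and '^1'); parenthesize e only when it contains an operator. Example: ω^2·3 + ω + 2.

ω^ω·2 + ω^2·2 + ω·2 + 2

step 0: 8 = 2^(2 + 1); sub 3 for 2: 3^(3 + 1); = 81; G_1 = 81−1 = 80
step 1: 80 = 2·3^3 + 2·3^2 + 2·3 + 2; sub 4 for 3: 2·4^4 + 2·4^2 + 2·4 + 2; = 554; G_2 = 554−1 = 553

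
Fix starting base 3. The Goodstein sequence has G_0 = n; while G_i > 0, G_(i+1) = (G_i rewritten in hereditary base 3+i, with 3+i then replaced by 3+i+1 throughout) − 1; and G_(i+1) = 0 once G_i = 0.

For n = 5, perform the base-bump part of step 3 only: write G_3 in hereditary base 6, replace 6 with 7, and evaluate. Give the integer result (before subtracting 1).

5

[0] 5 ≡ 3 + 2 (base 3). Lift 4: 6. −1: 5.
[1] 5 ≡ 4 + 1 (base 4). Lift 5: 6. −1: 5.
[2] 5 ≡ 5 (base 5). Lift 6: 6. −1: 5.
[3] 5 ≡ 5 (base 6). Lift 7: 5. −1: 4.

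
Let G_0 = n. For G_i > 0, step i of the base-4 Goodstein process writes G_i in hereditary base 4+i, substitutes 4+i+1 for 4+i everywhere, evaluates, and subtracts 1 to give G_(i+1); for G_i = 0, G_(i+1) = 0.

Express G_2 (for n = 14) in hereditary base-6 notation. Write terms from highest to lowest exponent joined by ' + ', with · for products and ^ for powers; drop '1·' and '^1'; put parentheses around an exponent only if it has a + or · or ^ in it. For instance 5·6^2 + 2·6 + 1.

3·6

(0) 14|_4 = 3·4 + 2 ↦ 3·5 + 2|_5 = 17 ⇒ 16
(1) 16|_5 = 3·5 + 1 ↦ 3·6 + 1|_6 = 19 ⇒ 18
(2) 18|_6 = 3·6 ↦ 3·7|_7 = 21 ⇒ 20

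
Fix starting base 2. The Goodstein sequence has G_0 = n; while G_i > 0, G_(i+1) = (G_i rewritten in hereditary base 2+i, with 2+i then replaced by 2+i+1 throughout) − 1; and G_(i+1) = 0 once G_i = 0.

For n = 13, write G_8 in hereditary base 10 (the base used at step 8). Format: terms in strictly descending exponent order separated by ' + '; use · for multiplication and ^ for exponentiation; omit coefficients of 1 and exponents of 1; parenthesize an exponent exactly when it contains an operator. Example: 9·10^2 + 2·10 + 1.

10^(10 + 1) + 3·10^3 + 3·10^2 + 2·10 + 5

i=0: 13 = 2^(2 + 1) + 2^2 + 1 (b=2); 2→3: 3^(3 + 1) + 3^3 + 1 = 109; 109−1 = 108
i=1: 108 = 3^(3 + 1) + 3^3 (b=3); 3→4: 4^(4 + 1) + 4^4 = 1280; 1280−1 = 1279
i=2: 1279 = 4^(4 + 1) + 3·4^3 + 3·4^2 + 3·4 + 3 (b=4); 4→5: 5^(5 + 1) + 3·5^3 + 3·5^2 + 3·5 + 3 = 16093; 16093−1 = 16092
i=3: 16092 = 5^(5 + 1) + 3·5^3 + 3·5^2 + 3·5 + 2 (b=5); 5→6: 6^(6 + 1) + 3·6^3 + 3·6^2 + 3·6 + 2 = 280712; 280712−1 = 280711
i=4: 280711 = 6^(6 + 1) + 3·6^3 + 3·6^2 + 3·6 + 1 (b=6); 6→7: 7^(7 + 1) + 3·7^3 + 3·7^2 + 3·7 + 1 = 5765999; 5765999−1 = 5765998
i=5: 5765998 = 7^(7 + 1) + 3·7^3 + 3·7^2 + 3·7 (b=7); 7→8: 8^(8 + 1) + 3·8^3 + 3·8^2 + 3·8 = 134219480; 134219480−1 = 134219479
i=6: 134219479 = 8^(8 + 1) + 3·8^3 + 3·8^2 + 2·8 + 7 (b=8); 8→9: 9^(9 + 1) + 3·9^3 + 3·9^2 + 2·9 + 7 = 3486786856; 3486786856−1 = 3486786855
i=7: 3486786855 = 9^(9 + 1) + 3·9^3 + 3·9^2 + 2·9 + 6 (b=9); 9→10: 10^(10 + 1) + 3·10^3 + 3·10^2 + 2·10 + 6 = 100000003326; 100000003326−1 = 100000003325
i=8: 100000003325 = 10^(10 + 1) + 3·10^3 + 3·10^2 + 2·10 + 5 (b=10); 10→11: 11^(11 + 1) + 3·11^3 + 3·11^2 + 2·11 + 5 = 3138428381104; 3138428381104−1 = 3138428381103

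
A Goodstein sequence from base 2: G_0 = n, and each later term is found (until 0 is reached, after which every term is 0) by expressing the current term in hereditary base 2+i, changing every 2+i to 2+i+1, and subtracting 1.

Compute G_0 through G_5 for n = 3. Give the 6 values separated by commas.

3, 3, 3, 2, 1, 0

step 0: 3 = 2 + 1; sub 3 for 2: 3 + 1; = 4; G_1 = 4−1 = 3
step 1: 3 = 3; sub 4 for 3: 4; = 4; G_2 = 4−1 = 3
step 2: 3 = 3; sub 5 for 4: 3; = 3; G_3 = 3−1 = 2
step 3: 2 = 2; sub 6 for 5: 2; = 2; G_4 = 2−1 = 1
step 4: 1 = 1; sub 7 for 6: 1; = 1; G_5 = 1−1 = 0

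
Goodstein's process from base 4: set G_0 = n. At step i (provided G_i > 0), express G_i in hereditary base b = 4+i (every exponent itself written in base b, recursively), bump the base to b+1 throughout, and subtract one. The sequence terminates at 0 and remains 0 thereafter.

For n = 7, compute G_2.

7

G_0 = 7. HB_4(7) = 4 + 3. Bump = 8. G_1 = 7.
G_1 = 7. HB_5(7) = 5 + 2. Bump = 8. G_2 = 7.
G_2 = 7. HB_6(7) = 6 + 1. Bump = 8. G_3 = 7.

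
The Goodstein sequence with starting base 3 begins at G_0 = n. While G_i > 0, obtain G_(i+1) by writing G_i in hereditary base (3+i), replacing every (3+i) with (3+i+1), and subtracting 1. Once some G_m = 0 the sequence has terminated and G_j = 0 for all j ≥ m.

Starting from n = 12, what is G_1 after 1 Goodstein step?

base 3: 12 = 3^2 + 3; at 4: 4^2 + 4 = 20; next = 19
base 4: 19 = 4^2 + 3; at 5: 5^2 + 3 = 28; next = 27

19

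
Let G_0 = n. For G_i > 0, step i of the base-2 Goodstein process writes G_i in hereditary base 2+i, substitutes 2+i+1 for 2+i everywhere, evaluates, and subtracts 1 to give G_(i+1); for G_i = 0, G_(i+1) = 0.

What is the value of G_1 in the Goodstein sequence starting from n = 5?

27

base 2: 5 = 2^2 + 1; at 3: 3^3 + 1 = 28; next = 27
base 3: 27 = 3^3; at 4: 4^4 = 256; next = 255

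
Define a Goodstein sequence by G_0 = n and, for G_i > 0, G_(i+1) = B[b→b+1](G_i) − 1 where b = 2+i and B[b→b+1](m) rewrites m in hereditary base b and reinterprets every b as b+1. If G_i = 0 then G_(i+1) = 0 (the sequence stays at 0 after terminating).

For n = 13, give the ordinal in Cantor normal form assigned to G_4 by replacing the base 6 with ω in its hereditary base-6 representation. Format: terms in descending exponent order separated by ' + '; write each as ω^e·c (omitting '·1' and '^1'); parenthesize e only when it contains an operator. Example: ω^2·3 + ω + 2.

step 0: 13 = 2^(2 + 1) + 2^2 + 1; sub 3 for 2: 3^(3 + 1) + 3^3 + 1; = 109; G_1 = 109−1 = 108
step 1: 108 = 3^(3 + 1) + 3^3; sub 4 for 3: 4^(4 + 1) + 4^4; = 1280; G_2 = 1280−1 = 1279
step 2: 1279 = 4^(4 + 1) + 3·4^3 + 3·4^2 + 3·4 + 3; sub 5 for 4: 5^(5 + 1) + 3·5^3 + 3·5^2 + 3·5 + 3; = 16093; G_3 = 16093−1 = 16092
step 3: 16092 = 5^(5 + 1) + 3·5^3 + 3·5^2 + 3·5 + 2; sub 6 for 5: 6^(6 + 1) + 3·6^3 + 3·6^2 + 3·6 + 2; = 280712; G_4 = 280712−1 = 280711
step 4: 280711 = 6^(6 + 1) + 3·6^3 + 3·6^2 + 3·6 + 1; sub 7 for 6: 7^(7 + 1) + 3·7^3 + 3·7^2 + 3·7 + 1; = 5765999; G_5 = 5765999−1 = 5765998

ω^(ω + 1) + ω^3·3 + ω^2·3 + ω·3 + 1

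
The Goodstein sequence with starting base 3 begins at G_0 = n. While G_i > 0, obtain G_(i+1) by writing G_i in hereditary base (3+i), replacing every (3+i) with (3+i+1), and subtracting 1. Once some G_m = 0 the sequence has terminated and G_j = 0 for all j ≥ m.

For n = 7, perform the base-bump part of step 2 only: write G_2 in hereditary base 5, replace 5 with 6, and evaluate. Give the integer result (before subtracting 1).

i=0: 7 = 2·3 + 1 (b=3); 3→4: 2·4 + 1 = 9; 9−1 = 8
i=1: 8 = 2·4 (b=4); 4→5: 2·5 = 10; 10−1 = 9
i=2: 9 = 5 + 4 (b=5); 5→6: 6 + 4 = 10; 10−1 = 9

10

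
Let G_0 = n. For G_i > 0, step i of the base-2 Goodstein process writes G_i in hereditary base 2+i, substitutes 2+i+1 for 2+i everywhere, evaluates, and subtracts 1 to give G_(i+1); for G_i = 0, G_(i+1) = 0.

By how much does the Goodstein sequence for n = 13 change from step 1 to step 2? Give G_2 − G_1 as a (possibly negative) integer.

[0] 13 ≡ 2^(2 + 1) + 2^2 + 1 (base 2). Lift 3: 109. −1: 108.
[1] 108 ≡ 3^(3 + 1) + 3^3 (base 3). Lift 4: 1280. −1: 1279.

1171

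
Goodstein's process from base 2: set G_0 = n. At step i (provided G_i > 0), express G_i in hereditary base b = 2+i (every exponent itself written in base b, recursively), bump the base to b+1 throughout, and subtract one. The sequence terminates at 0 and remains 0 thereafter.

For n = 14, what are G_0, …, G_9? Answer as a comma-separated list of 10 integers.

14, 110, 1281, 18750, 326591, 5862840, 134404971, 3487116548, 100000555551, 3138429262496

i=0: 14 = 2^(2 + 1) + 2^2 + 2 (b=2); 2→3: 3^(3 + 1) + 3^3 + 3 = 111; 111−1 = 110
i=1: 110 = 3^(3 + 1) + 3^3 + 2 (b=3); 3→4: 4^(4 + 1) + 4^4 + 2 = 1282; 1282−1 = 1281
i=2: 1281 = 4^(4 + 1) + 4^4 + 1 (b=4); 4→5: 5^(5 + 1) + 5^5 + 1 = 18751; 18751−1 = 18750
i=3: 18750 = 5^(5 + 1) + 5^5 (b=5); 5→6: 6^(6 + 1) + 6^6 = 326592; 326592−1 = 326591
i=4: 326591 = 6^(6 + 1) + 5·6^5 + 5·6^4 + 5·6^3 + 5·6^2 + 5·6 + 5 (b=6); 6→7: 7^(7 + 1) + 5·7^5 + 5·7^4 + 5·7^3 + 5·7^2 + 5·7 + 5 = 5862841; 5862841−1 = 5862840
i=5: 5862840 = 7^(7 + 1) + 5·7^5 + 5·7^4 + 5·7^3 + 5·7^2 + 5·7 + 4 (b=7); 7→8: 8^(8 + 1) + 5·8^5 + 5·8^4 + 5·8^3 + 5·8^2 + 5·8 + 4 = 134404972; 134404972−1 = 134404971
i=6: 134404971 = 8^(8 + 1) + 5·8^5 + 5·8^4 + 5·8^3 + 5·8^2 + 5·8 + 3 (b=8); 8→9: 9^(9 + 1) + 5·9^5 + 5·9^4 + 5·9^3 + 5·9^2 + 5·9 + 3 = 3487116549; 3487116549−1 = 3487116548
i=7: 3487116548 = 9^(9 + 1) + 5·9^5 + 5·9^4 + 5·9^3 + 5·9^2 + 5·9 + 2 (b=9); 9→10: 10^(10 + 1) + 5·10^5 + 5·10^4 + 5·10^3 + 5·10^2 + 5·10 + 2 = 100000555552; 100000555552−1 = 100000555551
i=8: 100000555551 = 10^(10 + 1) + 5·10^5 + 5·10^4 + 5·10^3 + 5·10^2 + 5·10 + 1 (b=10); 10→11: 11^(11 + 1) + 5·11^5 + 5·11^4 + 5·11^3 + 5·11^2 + 5·11 + 1 = 3138429262497; 3138429262497−1 = 3138429262496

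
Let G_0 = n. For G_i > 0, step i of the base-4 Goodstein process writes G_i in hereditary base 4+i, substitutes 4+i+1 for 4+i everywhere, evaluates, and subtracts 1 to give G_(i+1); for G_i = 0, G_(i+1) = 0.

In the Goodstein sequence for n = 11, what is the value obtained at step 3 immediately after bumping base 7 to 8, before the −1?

base 4: 11 = 2·4 + 3; at 5: 2·5 + 3 = 13; next = 12
base 5: 12 = 2·5 + 2; at 6: 2·6 + 2 = 14; next = 13
base 6: 13 = 2·6 + 1; at 7: 2·7 + 1 = 15; next = 14

16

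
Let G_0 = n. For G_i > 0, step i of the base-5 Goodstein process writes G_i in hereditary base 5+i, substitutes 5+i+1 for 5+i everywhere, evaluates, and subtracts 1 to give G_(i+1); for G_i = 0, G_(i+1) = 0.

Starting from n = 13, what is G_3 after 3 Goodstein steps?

13 —HB5→ 2·5 + 3 —bump→ 2·6 + 3 = 15 —(−1)→ 14
14 —HB6→ 2·6 + 2 —bump→ 2·7 + 2 = 16 —(−1)→ 15
15 —HB7→ 2·7 + 1 —bump→ 2·8 + 1 = 17 —(−1)→ 16

16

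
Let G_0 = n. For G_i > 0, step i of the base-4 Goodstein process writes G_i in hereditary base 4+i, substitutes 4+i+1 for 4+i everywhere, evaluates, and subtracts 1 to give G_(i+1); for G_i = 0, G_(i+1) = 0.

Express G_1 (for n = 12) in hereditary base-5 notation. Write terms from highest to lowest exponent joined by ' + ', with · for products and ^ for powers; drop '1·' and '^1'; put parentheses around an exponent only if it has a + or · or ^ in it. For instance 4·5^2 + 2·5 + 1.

2·5 + 4

step 0: 12 = 3·4; sub 5 for 4: 3·5; = 15; G_1 = 15−1 = 14
step 1: 14 = 2·5 + 4; sub 6 for 5: 2·6 + 4; = 16; G_2 = 16−1 = 15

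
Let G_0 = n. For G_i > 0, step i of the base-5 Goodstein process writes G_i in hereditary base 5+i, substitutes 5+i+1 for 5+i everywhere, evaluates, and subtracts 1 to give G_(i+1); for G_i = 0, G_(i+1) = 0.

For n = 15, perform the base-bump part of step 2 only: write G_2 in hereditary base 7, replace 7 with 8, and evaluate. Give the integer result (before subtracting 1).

G_0 = 15. HB_5(15) = 3·5. Bump = 18. G_1 = 17.
G_1 = 17. HB_6(17) = 2·6 + 5. Bump = 19. G_2 = 18.
G_2 = 18. HB_7(18) = 2·7 + 4. Bump = 20. G_3 = 19.

20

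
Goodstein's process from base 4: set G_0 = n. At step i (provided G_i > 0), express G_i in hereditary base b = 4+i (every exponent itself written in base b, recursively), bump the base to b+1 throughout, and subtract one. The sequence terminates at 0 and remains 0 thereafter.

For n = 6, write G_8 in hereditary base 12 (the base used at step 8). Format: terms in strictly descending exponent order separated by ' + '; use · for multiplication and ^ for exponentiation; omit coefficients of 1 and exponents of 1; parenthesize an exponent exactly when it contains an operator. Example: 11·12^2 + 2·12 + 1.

1

G_0 = 6. HB_4(6) = 4 + 2. Bump = 7. G_1 = 6.
G_1 = 6. HB_5(6) = 5 + 1. Bump = 7. G_2 = 6.
G_2 = 6. HB_6(6) = 6. Bump = 7. G_3 = 6.
G_3 = 6. HB_7(6) = 6. Bump = 6. G_4 = 5.
G_4 = 5. HB_8(5) = 5. Bump = 5. G_5 = 4.
G_5 = 4. HB_9(4) = 4. Bump = 4. G_6 = 3.
G_6 = 3. HB_10(3) = 3. Bump = 3. G_7 = 2.
G_7 = 2. HB_11(2) = 2. Bump = 2. G_8 = 1.
G_8 = 1. HB_12(1) = 1. Bump = 1. G_9 = 0.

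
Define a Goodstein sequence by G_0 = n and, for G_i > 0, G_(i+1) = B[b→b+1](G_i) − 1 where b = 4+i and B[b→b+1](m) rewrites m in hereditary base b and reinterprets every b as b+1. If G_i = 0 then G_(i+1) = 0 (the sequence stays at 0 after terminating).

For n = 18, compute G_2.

base 4: 18 = 4^2 + 2; at 5: 5^2 + 2 = 27; next = 26
base 5: 26 = 5^2 + 1; at 6: 6^2 + 1 = 37; next = 36
base 6: 36 = 6^2; at 7: 7^2 = 49; next = 48

36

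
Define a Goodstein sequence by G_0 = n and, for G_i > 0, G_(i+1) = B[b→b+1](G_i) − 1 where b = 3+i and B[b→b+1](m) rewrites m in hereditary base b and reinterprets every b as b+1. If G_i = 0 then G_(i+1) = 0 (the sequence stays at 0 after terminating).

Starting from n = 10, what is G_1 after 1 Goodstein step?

G_0=10  [base 3] 3^2 + 1  →[3↦4]→  4^2 + 1 = 17  −1 ⇒ G_1=16
G_1=16  [base 4] 4^2  →[4↦5]→  5^2 = 25  −1 ⇒ G_2=24

16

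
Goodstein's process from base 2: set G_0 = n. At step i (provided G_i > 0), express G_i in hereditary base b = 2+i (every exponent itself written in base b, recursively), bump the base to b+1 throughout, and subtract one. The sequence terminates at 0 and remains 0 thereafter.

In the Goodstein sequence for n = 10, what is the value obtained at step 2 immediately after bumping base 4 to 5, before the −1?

15626

i=0: 10 = 2^(2 + 1) + 2 (b=2); 2→3: 3^(3 + 1) + 3 = 84; 84−1 = 83
i=1: 83 = 3^(3 + 1) + 2 (b=3); 3→4: 4^(4 + 1) + 2 = 1026; 1026−1 = 1025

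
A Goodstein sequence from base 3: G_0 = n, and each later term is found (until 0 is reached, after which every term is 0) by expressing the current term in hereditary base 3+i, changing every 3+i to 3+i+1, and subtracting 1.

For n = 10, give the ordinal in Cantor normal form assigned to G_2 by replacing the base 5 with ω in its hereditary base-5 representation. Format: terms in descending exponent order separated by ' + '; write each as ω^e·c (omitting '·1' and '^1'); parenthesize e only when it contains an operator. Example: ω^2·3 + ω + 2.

ω·4 + 4

base 3: 10 = 3^2 + 1; at 4: 4^2 + 1 = 17; next = 16
base 4: 16 = 4^2; at 5: 5^2 = 25; next = 24
base 5: 24 = 4·5 + 4; at 6: 4·6 + 4 = 28; next = 27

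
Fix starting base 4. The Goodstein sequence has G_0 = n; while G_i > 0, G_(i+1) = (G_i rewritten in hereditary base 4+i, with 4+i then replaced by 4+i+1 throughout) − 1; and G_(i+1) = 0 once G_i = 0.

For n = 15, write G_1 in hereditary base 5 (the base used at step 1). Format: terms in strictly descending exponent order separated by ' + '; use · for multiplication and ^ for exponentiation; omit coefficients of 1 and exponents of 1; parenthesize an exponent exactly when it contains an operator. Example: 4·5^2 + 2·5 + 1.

3·5 + 2

G_0=15  [base 4] 3·4 + 3  →[4↦5]→  3·5 + 3 = 18  −1 ⇒ G_1=17
G_1=17  [base 5] 3·5 + 2  →[5↦6]→  3·6 + 2 = 20  −1 ⇒ G_2=19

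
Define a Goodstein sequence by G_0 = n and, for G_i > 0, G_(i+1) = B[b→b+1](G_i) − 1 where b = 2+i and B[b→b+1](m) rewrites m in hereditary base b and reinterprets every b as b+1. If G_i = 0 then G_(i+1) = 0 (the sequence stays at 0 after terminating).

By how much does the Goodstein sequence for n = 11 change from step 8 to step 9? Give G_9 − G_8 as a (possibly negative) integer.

1927253967715

G_0 = 11. HB_2(11) = 2^(2 + 1) + 2 + 1. Bump = 85. G_1 = 84.
G_1 = 84. HB_3(84) = 3^(3 + 1) + 3. Bump = 1028. G_2 = 1027.
G_2 = 1027. HB_4(1027) = 4^(4 + 1) + 3. Bump = 15628. G_3 = 15627.
G_3 = 15627. HB_5(15627) = 5^(5 + 1) + 2. Bump = 279938. G_4 = 279937.
G_4 = 279937. HB_6(279937) = 6^(6 + 1) + 1. Bump = 5764802. G_5 = 5764801.
G_5 = 5764801. HB_7(5764801) = 7^(7 + 1). Bump = 134217728. G_6 = 134217727.
G_6 = 134217727. HB_8(134217727) = 7·8^8 + 7·8^7 + 7·8^6 + 7·8^5 + 7·8^4 + 7·8^3 + 7·8^2 + 7·8 + 7. Bump = 2749609303. G_7 = 2749609302.
G_7 = 2749609302. HB_9(2749609302) = 7·9^9 + 7·9^7 + 7·9^6 + 7·9^5 + 7·9^4 + 7·9^3 + 7·9^2 + 7·9 + 6. Bump = 70077777776. G_8 = 70077777775.
G_8 = 70077777775. HB_10(70077777775) = 7·10^10 + 7·10^7 + 7·10^6 + 7·10^5 + 7·10^4 + 7·10^3 + 7·10^2 + 7·10 + 5. Bump = 1997331745491. G_9 = 1997331745490.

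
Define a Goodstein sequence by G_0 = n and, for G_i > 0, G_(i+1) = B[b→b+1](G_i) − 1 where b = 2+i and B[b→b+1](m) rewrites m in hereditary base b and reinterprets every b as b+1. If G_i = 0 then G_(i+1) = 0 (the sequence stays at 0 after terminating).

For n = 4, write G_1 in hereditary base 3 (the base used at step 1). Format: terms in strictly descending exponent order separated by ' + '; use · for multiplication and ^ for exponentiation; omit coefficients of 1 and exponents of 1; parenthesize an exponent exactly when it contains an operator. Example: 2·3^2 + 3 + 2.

i=0: 4 = 2^2 (b=2); 2→3: 3^3 = 27; 27−1 = 26
i=1: 26 = 2·3^2 + 2·3 + 2 (b=3); 3→4: 2·4^2 + 2·4 + 2 = 42; 42−1 = 41

2·3^2 + 2·3 + 2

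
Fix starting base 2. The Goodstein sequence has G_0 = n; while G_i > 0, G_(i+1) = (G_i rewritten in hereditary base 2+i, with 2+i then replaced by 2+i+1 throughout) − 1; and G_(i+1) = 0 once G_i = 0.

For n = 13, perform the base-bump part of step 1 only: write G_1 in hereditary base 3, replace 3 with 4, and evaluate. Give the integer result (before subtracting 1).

G_0=13  [base 2] 2^(2 + 1) + 2^2 + 1  →[2↦3]→  3^(3 + 1) + 3^3 + 1 = 109  −1 ⇒ G_1=108
G_1=108  [base 3] 3^(3 + 1) + 3^3  →[3↦4]→  4^(4 + 1) + 4^4 = 1280  −1 ⇒ G_2=1279

1280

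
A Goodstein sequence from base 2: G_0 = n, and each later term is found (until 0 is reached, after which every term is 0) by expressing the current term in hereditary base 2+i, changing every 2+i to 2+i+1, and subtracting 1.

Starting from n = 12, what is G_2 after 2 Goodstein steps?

1065

(0) 12|_2 = 2^(2 + 1) + 2^2 ↦ 3^(3 + 1) + 3^3|_3 = 108 ⇒ 107
(1) 107|_3 = 3^(3 + 1) + 2·3^2 + 2·3 + 2 ↦ 4^(4 + 1) + 2·4^2 + 2·4 + 2|_4 = 1066 ⇒ 1065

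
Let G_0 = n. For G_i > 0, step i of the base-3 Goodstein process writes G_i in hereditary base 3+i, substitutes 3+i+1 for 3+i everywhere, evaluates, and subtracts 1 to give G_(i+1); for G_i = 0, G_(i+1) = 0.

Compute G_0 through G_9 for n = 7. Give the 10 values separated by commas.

[0] 7 ≡ 2·3 + 1 (base 3). Lift 4: 9. −1: 8.
[1] 8 ≡ 2·4 (base 4). Lift 5: 10. −1: 9.
[2] 9 ≡ 5 + 4 (base 5). Lift 6: 10. −1: 9.
[3] 9 ≡ 6 + 3 (base 6). Lift 7: 10. −1: 9.
[4] 9 ≡ 7 + 2 (base 7). Lift 8: 10. −1: 9.
[5] 9 ≡ 8 + 1 (base 8). Lift 9: 10. −1: 9.
[6] 9 ≡ 9 (base 9). Lift 10: 10. −1: 9.
[7] 9 ≡ 9 (base 10). Lift 11: 9. −1: 8.
[8] 8 ≡ 8 (base 11). Lift 12: 8. −1: 7.

7, 8, 9, 9, 9, 9, 9, 9, 8, 7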